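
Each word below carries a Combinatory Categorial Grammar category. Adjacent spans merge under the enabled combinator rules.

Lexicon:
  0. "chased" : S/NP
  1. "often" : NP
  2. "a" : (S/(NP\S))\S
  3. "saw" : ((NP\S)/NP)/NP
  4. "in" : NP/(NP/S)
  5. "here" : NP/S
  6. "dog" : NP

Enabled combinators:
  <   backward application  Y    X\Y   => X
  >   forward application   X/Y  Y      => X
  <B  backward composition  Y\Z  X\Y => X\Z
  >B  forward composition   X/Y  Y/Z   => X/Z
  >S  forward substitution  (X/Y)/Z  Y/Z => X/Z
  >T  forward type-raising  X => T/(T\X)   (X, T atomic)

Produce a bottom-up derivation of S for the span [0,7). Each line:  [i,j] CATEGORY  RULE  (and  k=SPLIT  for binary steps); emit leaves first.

[0,1] S/NP  lex  "chased"
[1,2] NP  lex  "often"
[0,2] S  >  k=1
[2,3] (S/(NP\S))\S  lex  "a"
[0,3] S/(NP\S)  <  k=2
[3,4] ((NP\S)/NP)/NP  lex  "saw"
[4,5] NP/(NP/S)  lex  "in"
[5,6] NP/S  lex  "here"
[4,6] NP  >  k=5
[3,6] (NP\S)/NP  >  k=4
[6,7] NP  lex  "dog"
[3,7] NP\S  >  k=6
[0,7] S  >  k=3

[0,7] S   >
  [0,3] S/(NP\S)   <
    [0,2] S   >
      [0,1] "chased" : S/NP
      [1,2] "often" : NP
    [2,3] "a" : (S/(NP\S))\S
  [3,7] NP\S   >
    [3,6] (NP\S)/NP   >
      [3,4] "saw" : ((NP\S)/NP)/NP
      [4,6] NP   >
        [4,5] "in" : NP/(NP/S)
        [5,6] "here" : NP/S
    [6,7] "dog" : NP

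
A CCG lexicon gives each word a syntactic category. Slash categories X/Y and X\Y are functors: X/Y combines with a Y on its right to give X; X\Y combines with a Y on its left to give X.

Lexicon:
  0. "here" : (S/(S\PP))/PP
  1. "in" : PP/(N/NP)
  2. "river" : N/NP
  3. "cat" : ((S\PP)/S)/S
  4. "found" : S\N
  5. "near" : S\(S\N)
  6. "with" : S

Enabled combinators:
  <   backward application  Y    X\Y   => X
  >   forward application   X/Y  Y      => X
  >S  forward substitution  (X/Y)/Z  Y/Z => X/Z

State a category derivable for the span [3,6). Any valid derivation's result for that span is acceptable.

[0,7] S   >
  [0,3] S/(S\PP)   >
    [0,1] "here" : (S/(S\PP))/PP
    [1,3] PP   >
      [1,2] "in" : PP/(N/NP)
      [2,3] "river" : N/NP
  [3,7] S\PP   >
    [3,6] (S\PP)/S   >
      [3,4] "cat" : ((S\PP)/S)/S
      [4,6] S   <
        [4,5] "found" : S\N
        [5,6] "near" : S\(S\N)
    [6,7] "with" : S

(S\PP)/S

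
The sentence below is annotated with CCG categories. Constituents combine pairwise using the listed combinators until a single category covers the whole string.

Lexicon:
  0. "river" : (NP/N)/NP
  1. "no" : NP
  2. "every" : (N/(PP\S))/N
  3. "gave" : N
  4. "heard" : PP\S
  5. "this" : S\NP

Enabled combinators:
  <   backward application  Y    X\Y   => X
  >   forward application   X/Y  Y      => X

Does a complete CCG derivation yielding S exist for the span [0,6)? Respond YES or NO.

[0,6] S   <
  [0,5] NP   >
    [0,2] NP/N   >
      [0,1] "river" : (NP/N)/NP
      [1,2] "no" : NP
    [2,5] N   >
      [2,4] N/(PP\S)   >
        [2,3] "every" : (N/(PP\S))/N
        [3,4] "gave" : N
      [4,5] "heard" : PP\S
  [5,6] "this" : S\NP

YES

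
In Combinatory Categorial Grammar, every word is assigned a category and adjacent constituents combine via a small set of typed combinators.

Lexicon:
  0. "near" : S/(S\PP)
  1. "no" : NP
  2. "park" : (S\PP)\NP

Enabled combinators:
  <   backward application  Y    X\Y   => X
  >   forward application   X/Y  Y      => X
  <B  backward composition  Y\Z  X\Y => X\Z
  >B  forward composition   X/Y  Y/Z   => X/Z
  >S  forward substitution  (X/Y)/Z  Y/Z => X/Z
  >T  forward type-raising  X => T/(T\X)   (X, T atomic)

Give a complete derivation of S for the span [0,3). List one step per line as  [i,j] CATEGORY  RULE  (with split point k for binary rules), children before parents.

[0,3] S   >
  [0,1] "near" : S/(S\PP)
  [1,3] S\PP   <
    [1,2] "no" : NP
    [2,3] "park" : (S\PP)\NP

[0,1] S/(S\PP)  lex  "near"
[1,2] NP  lex  "no"
[2,3] (S\PP)\NP  lex  "park"
[1,3] S\PP  <  k=2
[0,3] S  >  k=1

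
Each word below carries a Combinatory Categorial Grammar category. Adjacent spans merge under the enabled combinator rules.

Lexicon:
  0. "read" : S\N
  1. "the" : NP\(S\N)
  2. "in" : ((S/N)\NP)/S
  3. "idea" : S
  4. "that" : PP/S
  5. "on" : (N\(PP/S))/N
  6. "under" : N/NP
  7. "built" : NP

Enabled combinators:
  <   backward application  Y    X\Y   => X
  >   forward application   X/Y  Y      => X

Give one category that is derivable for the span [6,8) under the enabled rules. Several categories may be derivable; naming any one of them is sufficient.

[0,8] S   >
  [0,4] S/N   <
    [0,2] NP   <
      [0,1] "read" : S\N
      [1,2] "the" : NP\(S\N)
    [2,4] (S/N)\NP   >
      [2,3] "in" : ((S/N)\NP)/S
      [3,4] "idea" : S
  [4,8] N   <
    [4,5] "that" : PP/S
    [5,8] N\(PP/S)   >
      [5,6] "on" : (N\(PP/S))/N
      [6,8] N   >
        [6,7] "under" : N/NP
        [7,8] "built" : NP

N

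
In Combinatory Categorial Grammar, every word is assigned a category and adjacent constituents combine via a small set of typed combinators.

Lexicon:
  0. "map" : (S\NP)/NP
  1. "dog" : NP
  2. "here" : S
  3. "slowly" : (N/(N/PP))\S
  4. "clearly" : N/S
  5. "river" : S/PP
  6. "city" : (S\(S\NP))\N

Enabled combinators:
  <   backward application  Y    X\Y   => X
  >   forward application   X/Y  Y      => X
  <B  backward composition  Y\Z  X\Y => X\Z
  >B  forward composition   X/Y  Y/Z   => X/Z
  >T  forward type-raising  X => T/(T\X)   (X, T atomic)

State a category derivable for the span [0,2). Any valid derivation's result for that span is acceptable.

[0,7] S   <
  [0,2] S\NP   >
    [0,1] "map" : (S\NP)/NP
    [1,2] "dog" : NP
  [2,7] S\(S\NP)   <
    [2,6] N   >
      [2,4] N/(N/PP)   <
        [2,3] "here" : S
        [3,4] "slowly" : (N/(N/PP))\S
      [4,6] N/PP   >B
        [4,5] "clearly" : N/S
        [5,6] "river" : S/PP
    [6,7] "city" : (S\(S\NP))\N

S\NP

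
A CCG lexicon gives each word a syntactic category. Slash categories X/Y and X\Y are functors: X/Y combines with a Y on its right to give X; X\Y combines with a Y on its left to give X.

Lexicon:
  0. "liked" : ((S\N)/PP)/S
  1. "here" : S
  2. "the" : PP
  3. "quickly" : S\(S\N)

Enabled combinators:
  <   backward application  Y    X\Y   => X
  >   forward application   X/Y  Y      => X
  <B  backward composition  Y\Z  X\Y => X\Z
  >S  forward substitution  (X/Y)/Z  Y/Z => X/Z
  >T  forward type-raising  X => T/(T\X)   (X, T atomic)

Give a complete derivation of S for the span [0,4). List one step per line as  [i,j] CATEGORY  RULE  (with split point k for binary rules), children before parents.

[0,1] ((S\N)/PP)/S  lex  "liked"
[1,2] S  lex  "here"
[0,2] (S\N)/PP  >  k=1
[2,3] PP  lex  "the"
[0,3] S\N  >  k=2
[3,4] S\(S\N)  lex  "quickly"
[0,4] S  <  k=3

[0,4] S   <
  [0,3] S\N   >
    [0,2] (S\N)/PP   >
      [0,1] "liked" : ((S\N)/PP)/S
      [1,2] "here" : S
    [2,3] "the" : PP
  [3,4] "quickly" : S\(S\N)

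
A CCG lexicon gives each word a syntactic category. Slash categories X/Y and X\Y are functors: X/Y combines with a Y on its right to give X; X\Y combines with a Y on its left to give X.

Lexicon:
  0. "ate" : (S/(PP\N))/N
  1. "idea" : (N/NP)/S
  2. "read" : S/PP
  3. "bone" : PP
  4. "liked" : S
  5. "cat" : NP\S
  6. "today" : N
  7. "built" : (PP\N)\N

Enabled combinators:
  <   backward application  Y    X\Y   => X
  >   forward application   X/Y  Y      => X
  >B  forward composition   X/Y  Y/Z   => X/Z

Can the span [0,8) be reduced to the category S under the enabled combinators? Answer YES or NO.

[0,8] S   >
  [0,6] S/(PP\N)   >
    [0,1] "ate" : (S/(PP\N))/N
    [1,6] N   >
      [1,4] N/NP   >
        [1,2] "idea" : (N/NP)/S
        [2,4] S   >
          [2,3] "read" : S/PP
          [3,4] "bone" : PP
      [4,6] NP   <
        [4,5] "liked" : S
        [5,6] "cat" : NP\S
  [6,8] PP\N   <
    [6,7] "today" : N
    [7,8] "built" : (PP\N)\N

YES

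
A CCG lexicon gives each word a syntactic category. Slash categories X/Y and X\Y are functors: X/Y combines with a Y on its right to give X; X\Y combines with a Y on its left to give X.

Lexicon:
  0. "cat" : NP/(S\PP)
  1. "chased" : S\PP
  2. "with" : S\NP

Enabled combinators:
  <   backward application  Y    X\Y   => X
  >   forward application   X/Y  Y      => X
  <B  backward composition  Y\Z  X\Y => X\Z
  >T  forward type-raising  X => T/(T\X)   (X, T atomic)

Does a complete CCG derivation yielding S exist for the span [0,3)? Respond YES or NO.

YES

[0,3] S   <
  [0,2] NP   >
    [0,1] "cat" : NP/(S\PP)
    [1,2] "chased" : S\PP
  [2,3] "with" : S\NP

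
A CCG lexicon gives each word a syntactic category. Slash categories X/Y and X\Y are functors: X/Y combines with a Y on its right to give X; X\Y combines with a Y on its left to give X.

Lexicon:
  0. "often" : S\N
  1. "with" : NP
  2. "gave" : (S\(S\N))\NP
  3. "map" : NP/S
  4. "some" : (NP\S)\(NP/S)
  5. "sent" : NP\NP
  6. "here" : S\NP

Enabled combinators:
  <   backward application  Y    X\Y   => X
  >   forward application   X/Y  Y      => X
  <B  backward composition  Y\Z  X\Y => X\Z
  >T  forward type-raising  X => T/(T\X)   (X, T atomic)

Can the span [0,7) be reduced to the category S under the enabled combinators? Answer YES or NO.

[0,7] S   <
  [0,5] NP   <
    [0,3] S   <
      [0,1] "often" : S\N
      [1,3] S\(S\N)   <
        [1,2] "with" : NP
        [2,3] "gave" : (S\(S\N))\NP
    [3,5] NP\S   <
      [3,4] "map" : NP/S
      [4,5] "some" : (NP\S)\(NP/S)
  [5,7] S\NP   <B
    [5,6] "sent" : NP\NP
    [6,7] "here" : S\NP

YES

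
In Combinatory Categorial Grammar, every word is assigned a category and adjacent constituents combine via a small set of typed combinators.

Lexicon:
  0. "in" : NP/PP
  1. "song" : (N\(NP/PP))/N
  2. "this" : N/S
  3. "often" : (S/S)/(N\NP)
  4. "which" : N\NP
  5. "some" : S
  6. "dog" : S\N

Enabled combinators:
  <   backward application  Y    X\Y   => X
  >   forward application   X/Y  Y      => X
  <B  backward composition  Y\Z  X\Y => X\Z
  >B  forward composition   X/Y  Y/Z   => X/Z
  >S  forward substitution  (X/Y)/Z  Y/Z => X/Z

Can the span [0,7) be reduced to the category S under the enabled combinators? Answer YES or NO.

[0,7] S   <
  [0,6] N   <
    [0,1] "in" : NP/PP
    [1,6] N\(NP/PP)   >
      [1,2] "song" : (N\(NP/PP))/N
      [2,6] N   >
        [2,5] N/S   >B
          [2,3] "this" : N/S
          [3,5] S/S   >
            [3,4] "often" : (S/S)/(N\NP)
            [4,5] "which" : N\NP
        [5,6] "some" : S
  [6,7] "dog" : S\N

YES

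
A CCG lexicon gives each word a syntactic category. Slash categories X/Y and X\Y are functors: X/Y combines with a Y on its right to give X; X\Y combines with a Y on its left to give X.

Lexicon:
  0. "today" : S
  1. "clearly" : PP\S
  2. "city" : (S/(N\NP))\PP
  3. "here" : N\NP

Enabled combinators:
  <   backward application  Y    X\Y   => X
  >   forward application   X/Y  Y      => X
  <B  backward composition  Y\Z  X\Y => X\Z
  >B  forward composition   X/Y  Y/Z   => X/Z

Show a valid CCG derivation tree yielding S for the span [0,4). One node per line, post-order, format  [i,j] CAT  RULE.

[0,4] S   >
  [0,3] S/(N\NP)   <
    [0,2] PP   <
      [0,1] "today" : S
      [1,2] "clearly" : PP\S
    [2,3] "city" : (S/(N\NP))\PP
  [3,4] "here" : N\NP

[0,1] S  lex  "today"
[1,2] PP\S  lex  "clearly"
[0,2] PP  <  k=1
[2,3] (S/(N\NP))\PP  lex  "city"
[0,3] S/(N\NP)  <  k=2
[3,4] N\NP  lex  "here"
[0,4] S  >  k=3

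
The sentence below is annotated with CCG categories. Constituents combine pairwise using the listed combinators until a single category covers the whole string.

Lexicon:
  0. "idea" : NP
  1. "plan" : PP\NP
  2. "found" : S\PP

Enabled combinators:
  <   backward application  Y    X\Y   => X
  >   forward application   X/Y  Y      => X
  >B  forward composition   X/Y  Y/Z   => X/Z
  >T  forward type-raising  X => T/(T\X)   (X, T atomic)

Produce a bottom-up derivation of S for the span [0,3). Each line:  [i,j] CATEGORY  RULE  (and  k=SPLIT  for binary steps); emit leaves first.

[0,1] NP  lex  "idea"
[1,2] PP\NP  lex  "plan"
[0,2] PP  <  k=1
[2,3] S\PP  lex  "found"
[0,3] S  <  k=2

[0,3] S   <
  [0,2] PP   <
    [0,1] "idea" : NP
    [1,2] "plan" : PP\NP
  [2,3] "found" : S\PP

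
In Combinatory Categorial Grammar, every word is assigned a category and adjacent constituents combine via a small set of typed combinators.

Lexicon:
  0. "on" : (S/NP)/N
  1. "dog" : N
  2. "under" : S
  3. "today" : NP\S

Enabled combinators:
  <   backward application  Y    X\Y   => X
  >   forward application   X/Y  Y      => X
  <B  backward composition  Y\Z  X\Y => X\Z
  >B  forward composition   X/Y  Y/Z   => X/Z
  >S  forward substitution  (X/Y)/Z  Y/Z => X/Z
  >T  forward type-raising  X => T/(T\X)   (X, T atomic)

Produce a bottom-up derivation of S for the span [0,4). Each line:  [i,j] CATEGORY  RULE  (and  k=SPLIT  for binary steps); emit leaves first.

[0,4] S   >
  [0,2] S/NP   >
    [0,1] "on" : (S/NP)/N
    [1,2] "dog" : N
  [2,4] NP   <
    [2,3] "under" : S
    [3,4] "today" : NP\S

[0,1] (S/NP)/N  lex  "on"
[1,2] N  lex  "dog"
[0,2] S/NP  >  k=1
[2,3] S  lex  "under"
[3,4] NP\S  lex  "today"
[2,4] NP  <  k=3
[0,4] S  >  k=2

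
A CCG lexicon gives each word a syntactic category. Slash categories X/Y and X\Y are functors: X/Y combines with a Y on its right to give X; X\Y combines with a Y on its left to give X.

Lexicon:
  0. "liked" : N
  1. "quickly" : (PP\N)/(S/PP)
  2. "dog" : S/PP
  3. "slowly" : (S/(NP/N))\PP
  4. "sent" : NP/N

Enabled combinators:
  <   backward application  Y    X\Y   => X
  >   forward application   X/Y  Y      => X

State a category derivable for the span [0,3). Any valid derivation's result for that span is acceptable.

[0,5] S   >
  [0,4] S/(NP/N)   <
    [0,3] PP   <
      [0,1] "liked" : N
      [1,3] PP\N   >
        [1,2] "quickly" : (PP\N)/(S/PP)
        [2,3] "dog" : S/PP
    [3,4] "slowly" : (S/(NP/N))\PP
  [4,5] "sent" : NP/N

PP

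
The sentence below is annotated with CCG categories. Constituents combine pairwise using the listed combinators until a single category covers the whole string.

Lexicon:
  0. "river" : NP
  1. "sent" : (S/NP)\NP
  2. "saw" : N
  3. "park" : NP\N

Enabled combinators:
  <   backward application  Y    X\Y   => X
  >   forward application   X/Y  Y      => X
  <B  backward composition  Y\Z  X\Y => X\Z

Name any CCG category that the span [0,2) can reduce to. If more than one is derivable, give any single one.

S/NP

[0,4] S   >
  [0,2] S/NP   <
    [0,1] "river" : NP
    [1,2] "sent" : (S/NP)\NP
  [2,4] NP   <
    [2,3] "saw" : N
    [3,4] "park" : NP\N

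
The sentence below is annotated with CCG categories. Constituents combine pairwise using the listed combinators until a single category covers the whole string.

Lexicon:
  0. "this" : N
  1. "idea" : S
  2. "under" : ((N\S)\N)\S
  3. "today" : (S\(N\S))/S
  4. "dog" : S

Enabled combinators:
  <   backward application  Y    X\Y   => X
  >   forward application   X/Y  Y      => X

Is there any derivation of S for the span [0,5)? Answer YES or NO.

[0,5] S   <
  [0,3] N\S   <
    [0,1] "this" : N
    [1,3] (N\S)\N   <
      [1,2] "idea" : S
      [2,3] "under" : ((N\S)\N)\S
  [3,5] S\(N\S)   >
    [3,4] "today" : (S\(N\S))/S
    [4,5] "dog" : S

YES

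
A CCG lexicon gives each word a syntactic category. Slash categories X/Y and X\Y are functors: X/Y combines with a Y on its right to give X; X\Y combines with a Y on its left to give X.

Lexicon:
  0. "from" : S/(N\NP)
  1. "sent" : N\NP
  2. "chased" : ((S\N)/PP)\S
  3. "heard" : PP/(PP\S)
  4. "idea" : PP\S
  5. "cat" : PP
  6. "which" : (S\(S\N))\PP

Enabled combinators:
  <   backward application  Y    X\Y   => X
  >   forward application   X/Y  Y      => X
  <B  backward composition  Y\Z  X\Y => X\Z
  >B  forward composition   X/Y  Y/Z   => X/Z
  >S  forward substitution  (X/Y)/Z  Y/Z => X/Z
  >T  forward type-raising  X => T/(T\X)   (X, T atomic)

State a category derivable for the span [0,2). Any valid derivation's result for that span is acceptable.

S

[0,7] S   <
  [0,5] S\N   >
    [0,3] (S\N)/PP   <
      [0,2] S   >
        [0,1] "from" : S/(N\NP)
        [1,2] "sent" : N\NP
      [2,3] "chased" : ((S\N)/PP)\S
    [3,5] PP   >
      [3,4] "heard" : PP/(PP\S)
      [4,5] "idea" : PP\S
  [5,7] S\(S\N)   <
    [5,6] "cat" : PP
    [6,7] "which" : (S\(S\N))\PP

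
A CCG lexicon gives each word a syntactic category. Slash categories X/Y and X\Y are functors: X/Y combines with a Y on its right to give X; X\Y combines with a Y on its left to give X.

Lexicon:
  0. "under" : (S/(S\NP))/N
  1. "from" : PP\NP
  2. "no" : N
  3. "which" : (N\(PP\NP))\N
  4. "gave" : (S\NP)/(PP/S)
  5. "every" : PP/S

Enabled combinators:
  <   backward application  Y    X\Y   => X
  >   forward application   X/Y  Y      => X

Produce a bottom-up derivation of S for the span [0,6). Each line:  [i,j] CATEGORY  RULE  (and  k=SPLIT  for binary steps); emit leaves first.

[0,1] (S/(S\NP))/N  lex  "under"
[1,2] PP\NP  lex  "from"
[2,3] N  lex  "no"
[3,4] (N\(PP\NP))\N  lex  "which"
[2,4] N\(PP\NP)  <  k=3
[1,4] N  <  k=2
[0,4] S/(S\NP)  >  k=1
[4,5] (S\NP)/(PP/S)  lex  "gave"
[5,6] PP/S  lex  "every"
[4,6] S\NP  >  k=5
[0,6] S  >  k=4

[0,6] S   >
  [0,4] S/(S\NP)   >
    [0,1] "under" : (S/(S\NP))/N
    [1,4] N   <
      [1,2] "from" : PP\NP
      [2,4] N\(PP\NP)   <
        [2,3] "no" : N
        [3,4] "which" : (N\(PP\NP))\N
  [4,6] S\NP   >
    [4,5] "gave" : (S\NP)/(PP/S)
    [5,6] "every" : PP/S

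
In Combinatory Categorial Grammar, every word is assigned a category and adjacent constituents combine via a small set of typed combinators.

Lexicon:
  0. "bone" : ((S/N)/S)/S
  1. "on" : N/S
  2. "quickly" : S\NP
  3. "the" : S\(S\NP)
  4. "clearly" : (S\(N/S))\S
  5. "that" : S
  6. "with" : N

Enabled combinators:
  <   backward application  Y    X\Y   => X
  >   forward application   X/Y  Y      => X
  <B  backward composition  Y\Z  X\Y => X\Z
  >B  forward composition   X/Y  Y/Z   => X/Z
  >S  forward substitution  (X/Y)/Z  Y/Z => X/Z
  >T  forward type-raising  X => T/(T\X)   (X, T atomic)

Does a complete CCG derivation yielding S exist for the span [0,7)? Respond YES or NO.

[0,7] S   >
  [0,6] S/N   >
    [0,5] (S/N)/S   >
      [0,1] "bone" : ((S/N)/S)/S
      [1,5] S   <
        [1,2] "on" : N/S
        [2,5] S\(N/S)   <
          [2,4] S   <
            [2,3] "quickly" : S\NP
            [3,4] "the" : S\(S\NP)
          [4,5] "clearly" : (S\(N/S))\S
    [5,6] "that" : S
  [6,7] "with" : N

YES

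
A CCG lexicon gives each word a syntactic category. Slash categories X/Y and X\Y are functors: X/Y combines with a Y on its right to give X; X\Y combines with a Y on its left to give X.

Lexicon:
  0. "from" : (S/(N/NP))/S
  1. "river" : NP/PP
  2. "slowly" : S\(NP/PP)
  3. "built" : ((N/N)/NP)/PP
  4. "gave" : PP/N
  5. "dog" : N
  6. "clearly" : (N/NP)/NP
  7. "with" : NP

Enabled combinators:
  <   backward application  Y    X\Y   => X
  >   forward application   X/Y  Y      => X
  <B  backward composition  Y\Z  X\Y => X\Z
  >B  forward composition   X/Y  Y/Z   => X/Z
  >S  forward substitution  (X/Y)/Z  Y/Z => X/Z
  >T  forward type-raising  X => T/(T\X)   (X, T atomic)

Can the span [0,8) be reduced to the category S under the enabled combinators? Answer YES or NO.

YES

[0,8] S   >
  [0,3] S/(N/NP)   >
    [0,1] "from" : (S/(N/NP))/S
    [1,3] S   <
      [1,2] "river" : NP/PP
      [2,3] "slowly" : S\(NP/PP)
  [3,8] N/NP   >S
    [3,6] (N/N)/NP   >
      [3,4] "built" : ((N/N)/NP)/PP
      [4,6] PP   >
        [4,5] "gave" : PP/N
        [5,6] "dog" : N
    [6,8] N/NP   >
      [6,7] "clearly" : (N/NP)/NP
      [7,8] "with" : NP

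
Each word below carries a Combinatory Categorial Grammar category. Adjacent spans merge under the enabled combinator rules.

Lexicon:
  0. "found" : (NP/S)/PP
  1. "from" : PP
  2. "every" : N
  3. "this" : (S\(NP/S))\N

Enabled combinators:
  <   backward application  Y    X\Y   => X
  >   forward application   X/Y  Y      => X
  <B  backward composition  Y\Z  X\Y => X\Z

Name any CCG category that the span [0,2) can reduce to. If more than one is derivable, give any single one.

NP/S

[0,4] S   <
  [0,2] NP/S   >
    [0,1] "found" : (NP/S)/PP
    [1,2] "from" : PP
  [2,4] S\(NP/S)   <
    [2,3] "every" : N
    [3,4] "this" : (S\(NP/S))\N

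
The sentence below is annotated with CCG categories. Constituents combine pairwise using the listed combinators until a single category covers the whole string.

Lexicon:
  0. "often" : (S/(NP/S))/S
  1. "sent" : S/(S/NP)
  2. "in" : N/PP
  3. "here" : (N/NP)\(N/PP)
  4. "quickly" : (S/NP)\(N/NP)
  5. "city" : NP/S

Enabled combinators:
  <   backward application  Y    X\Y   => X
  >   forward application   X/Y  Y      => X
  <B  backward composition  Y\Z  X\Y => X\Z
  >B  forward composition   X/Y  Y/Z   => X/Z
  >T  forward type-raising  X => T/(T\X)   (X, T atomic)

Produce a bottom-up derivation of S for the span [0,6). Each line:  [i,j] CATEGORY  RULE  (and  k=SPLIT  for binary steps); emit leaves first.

[0,6] S   >
  [0,5] S/(NP/S)   >
    [0,1] "often" : (S/(NP/S))/S
    [1,5] S   >
      [1,2] "sent" : S/(S/NP)
      [2,5] S/NP   <
        [2,4] N/NP   <
          [2,3] "in" : N/PP
          [3,4] "here" : (N/NP)\(N/PP)
        [4,5] "quickly" : (S/NP)\(N/NP)
  [5,6] "city" : NP/S

[0,1] (S/(NP/S))/S  lex  "often"
[1,2] S/(S/NP)  lex  "sent"
[2,3] N/PP  lex  "in"
[3,4] (N/NP)\(N/PP)  lex  "here"
[2,4] N/NP  <  k=3
[4,5] (S/NP)\(N/NP)  lex  "quickly"
[2,5] S/NP  <  k=4
[1,5] S  >  k=2
[0,5] S/(NP/S)  >  k=1
[5,6] NP/S  lex  "city"
[0,6] S  >  k=5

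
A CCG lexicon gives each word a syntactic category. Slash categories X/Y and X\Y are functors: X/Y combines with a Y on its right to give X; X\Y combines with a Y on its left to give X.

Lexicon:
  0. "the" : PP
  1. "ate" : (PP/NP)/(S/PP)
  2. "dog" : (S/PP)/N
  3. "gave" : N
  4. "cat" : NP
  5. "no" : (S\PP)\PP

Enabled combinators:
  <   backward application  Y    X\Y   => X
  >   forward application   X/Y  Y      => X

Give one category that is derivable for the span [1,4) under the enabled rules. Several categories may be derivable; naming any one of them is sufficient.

[0,6] S   <
  [0,1] "the" : PP
  [1,6] S\PP   <
    [1,5] PP   >
      [1,4] PP/NP   >
        [1,2] "ate" : (PP/NP)/(S/PP)
        [2,4] S/PP   >
          [2,3] "dog" : (S/PP)/N
          [3,4] "gave" : N
      [4,5] "cat" : NP
    [5,6] "no" : (S\PP)\PP

PP/NP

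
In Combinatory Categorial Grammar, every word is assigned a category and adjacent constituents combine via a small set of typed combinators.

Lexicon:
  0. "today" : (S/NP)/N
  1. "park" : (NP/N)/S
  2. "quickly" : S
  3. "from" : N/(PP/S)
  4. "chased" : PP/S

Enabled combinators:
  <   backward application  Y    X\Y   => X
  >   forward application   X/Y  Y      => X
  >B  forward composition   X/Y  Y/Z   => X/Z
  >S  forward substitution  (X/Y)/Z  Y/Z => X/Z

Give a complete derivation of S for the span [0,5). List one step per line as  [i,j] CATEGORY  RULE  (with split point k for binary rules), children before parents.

[0,1] (S/NP)/N  lex  "today"
[1,2] (NP/N)/S  lex  "park"
[2,3] S  lex  "quickly"
[1,3] NP/N  >  k=2
[0,3] S/N  >S  k=1
[3,4] N/(PP/S)  lex  "from"
[4,5] PP/S  lex  "chased"
[3,5] N  >  k=4
[0,5] S  >  k=3

[0,5] S   >
  [0,3] S/N   >S
    [0,1] "today" : (S/NP)/N
    [1,3] NP/N   >
      [1,2] "park" : (NP/N)/S
      [2,3] "quickly" : S
  [3,5] N   >
    [3,4] "from" : N/(PP/S)
    [4,5] "chased" : PP/S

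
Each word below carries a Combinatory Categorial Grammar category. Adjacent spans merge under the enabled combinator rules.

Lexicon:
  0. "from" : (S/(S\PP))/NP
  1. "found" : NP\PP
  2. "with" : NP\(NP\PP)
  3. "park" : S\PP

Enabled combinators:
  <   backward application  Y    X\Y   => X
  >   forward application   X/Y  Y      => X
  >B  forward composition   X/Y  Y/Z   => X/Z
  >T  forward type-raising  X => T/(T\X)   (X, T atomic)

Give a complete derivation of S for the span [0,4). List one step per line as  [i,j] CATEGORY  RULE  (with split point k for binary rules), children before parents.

[0,1] (S/(S\PP))/NP  lex  "from"
[1,2] NP\PP  lex  "found"
[2,3] NP\(NP\PP)  lex  "with"
[1,3] NP  <  k=2
[0,3] S/(S\PP)  >  k=1
[3,4] S\PP  lex  "park"
[0,4] S  >  k=3

[0,4] S   >
  [0,3] S/(S\PP)   >
    [0,1] "from" : (S/(S\PP))/NP
    [1,3] NP   <
      [1,2] "found" : NP\PP
      [2,3] "with" : NP\(NP\PP)
  [3,4] "park" : S\PP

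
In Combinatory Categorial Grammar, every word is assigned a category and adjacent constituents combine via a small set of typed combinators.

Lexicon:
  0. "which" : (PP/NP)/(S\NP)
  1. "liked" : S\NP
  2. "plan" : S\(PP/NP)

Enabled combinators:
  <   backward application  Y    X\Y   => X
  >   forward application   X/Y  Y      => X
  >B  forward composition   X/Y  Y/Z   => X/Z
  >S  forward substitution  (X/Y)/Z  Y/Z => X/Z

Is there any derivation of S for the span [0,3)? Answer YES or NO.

[0,3] S   <
  [0,2] PP/NP   >
    [0,1] "which" : (PP/NP)/(S\NP)
    [1,2] "liked" : S\NP
  [2,3] "plan" : S\(PP/NP)

YES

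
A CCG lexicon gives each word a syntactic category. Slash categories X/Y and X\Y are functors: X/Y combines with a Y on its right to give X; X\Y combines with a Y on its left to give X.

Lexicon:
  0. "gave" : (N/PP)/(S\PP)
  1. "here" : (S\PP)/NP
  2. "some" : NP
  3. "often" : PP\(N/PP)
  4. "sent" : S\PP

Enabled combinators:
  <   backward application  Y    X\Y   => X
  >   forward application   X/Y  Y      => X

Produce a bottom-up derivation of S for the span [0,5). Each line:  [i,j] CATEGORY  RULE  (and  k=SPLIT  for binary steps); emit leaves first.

[0,5] S   <
  [0,4] PP   <
    [0,3] N/PP   >
      [0,1] "gave" : (N/PP)/(S\PP)
      [1,3] S\PP   >
        [1,2] "here" : (S\PP)/NP
        [2,3] "some" : NP
    [3,4] "often" : PP\(N/PP)
  [4,5] "sent" : S\PP

[0,1] (N/PP)/(S\PP)  lex  "gave"
[1,2] (S\PP)/NP  lex  "here"
[2,3] NP  lex  "some"
[1,3] S\PP  >  k=2
[0,3] N/PP  >  k=1
[3,4] PP\(N/PP)  lex  "often"
[0,4] PP  <  k=3
[4,5] S\PP  lex  "sent"
[0,5] S  <  k=4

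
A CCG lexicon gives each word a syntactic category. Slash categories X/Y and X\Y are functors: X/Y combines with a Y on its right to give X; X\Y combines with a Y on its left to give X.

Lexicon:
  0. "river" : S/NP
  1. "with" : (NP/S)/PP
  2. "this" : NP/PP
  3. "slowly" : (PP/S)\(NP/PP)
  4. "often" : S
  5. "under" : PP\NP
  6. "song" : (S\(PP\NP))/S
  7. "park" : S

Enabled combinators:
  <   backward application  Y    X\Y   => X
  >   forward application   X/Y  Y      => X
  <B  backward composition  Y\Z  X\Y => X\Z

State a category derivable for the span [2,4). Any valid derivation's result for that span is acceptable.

[0,8] S   >
  [0,1] "river" : S/NP
  [1,8] NP   >
    [1,5] NP/S   >
      [1,2] "with" : (NP/S)/PP
      [2,5] PP   >
        [2,4] PP/S   <
          [2,3] "this" : NP/PP
          [3,4] "slowly" : (PP/S)\(NP/PP)
        [4,5] "often" : S
    [5,8] S   <
      [5,6] "under" : PP\NP
      [6,8] S\(PP\NP)   >
        [6,7] "song" : (S\(PP\NP))/S
        [7,8] "park" : S

PP/S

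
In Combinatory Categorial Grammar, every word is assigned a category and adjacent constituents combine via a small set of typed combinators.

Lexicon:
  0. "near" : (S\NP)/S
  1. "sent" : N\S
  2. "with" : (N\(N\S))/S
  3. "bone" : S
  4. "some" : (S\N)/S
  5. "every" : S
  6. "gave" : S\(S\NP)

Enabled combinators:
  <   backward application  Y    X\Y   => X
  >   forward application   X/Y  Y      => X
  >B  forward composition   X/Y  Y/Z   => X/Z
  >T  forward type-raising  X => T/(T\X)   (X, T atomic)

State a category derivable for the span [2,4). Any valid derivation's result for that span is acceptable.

N\(N\S)

[0,7] S   <
  [0,6] S\NP   >
    [0,1] "near" : (S\NP)/S
    [1,6] S   <
      [1,4] N   <
        [1,2] "sent" : N\S
        [2,4] N\(N\S)   >
          [2,3] "with" : (N\(N\S))/S
          [3,4] "bone" : S
      [4,6] S\N   >
        [4,5] "some" : (S\N)/S
        [5,6] "every" : S
  [6,7] "gave" : S\(S\NP)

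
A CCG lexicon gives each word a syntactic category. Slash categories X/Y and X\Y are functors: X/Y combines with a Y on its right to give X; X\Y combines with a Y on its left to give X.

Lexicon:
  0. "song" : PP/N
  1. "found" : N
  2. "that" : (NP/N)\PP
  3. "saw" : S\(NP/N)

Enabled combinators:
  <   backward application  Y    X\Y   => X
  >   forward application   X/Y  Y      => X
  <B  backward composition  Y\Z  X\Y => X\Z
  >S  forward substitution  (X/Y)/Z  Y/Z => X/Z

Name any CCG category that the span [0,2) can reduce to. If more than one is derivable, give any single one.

PP

[0,4] S   <
  [0,2] PP   >
    [0,1] "song" : PP/N
    [1,2] "found" : N
  [2,4] S\PP   <B
    [2,3] "that" : (NP/N)\PP
    [3,4] "saw" : S\(NP/N)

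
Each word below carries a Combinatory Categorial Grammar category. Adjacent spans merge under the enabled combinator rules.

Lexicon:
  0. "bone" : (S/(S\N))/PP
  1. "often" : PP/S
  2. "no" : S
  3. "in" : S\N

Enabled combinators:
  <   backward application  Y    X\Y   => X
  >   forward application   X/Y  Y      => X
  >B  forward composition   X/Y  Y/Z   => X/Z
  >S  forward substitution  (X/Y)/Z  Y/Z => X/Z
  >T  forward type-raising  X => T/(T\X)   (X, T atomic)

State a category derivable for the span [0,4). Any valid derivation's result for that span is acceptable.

S

[0,4] S   >
  [0,3] S/(S\N)   >
    [0,1] "bone" : (S/(S\N))/PP
    [1,3] PP   >
      [1,2] "often" : PP/S
      [2,3] "no" : S
  [3,4] "in" : S\N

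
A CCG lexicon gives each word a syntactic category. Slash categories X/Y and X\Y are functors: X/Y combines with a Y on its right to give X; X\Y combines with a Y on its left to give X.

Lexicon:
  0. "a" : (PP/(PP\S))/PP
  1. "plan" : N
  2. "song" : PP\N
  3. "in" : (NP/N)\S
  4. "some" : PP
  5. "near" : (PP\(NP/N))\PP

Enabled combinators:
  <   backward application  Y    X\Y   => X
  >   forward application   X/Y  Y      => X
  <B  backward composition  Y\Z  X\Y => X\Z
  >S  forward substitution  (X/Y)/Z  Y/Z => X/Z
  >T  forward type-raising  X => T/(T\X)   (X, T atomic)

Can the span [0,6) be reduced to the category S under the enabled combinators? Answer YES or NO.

(PP/(PP\S))/PP N PP\N (NP/N)\S PP (PP\(NP/N))\PP
CKY chart[0,6] = {N/(N\PP), NP/(NP\PP), PP, PP/(PP\PP), S/(S\PP)}; S ∉ chart

NO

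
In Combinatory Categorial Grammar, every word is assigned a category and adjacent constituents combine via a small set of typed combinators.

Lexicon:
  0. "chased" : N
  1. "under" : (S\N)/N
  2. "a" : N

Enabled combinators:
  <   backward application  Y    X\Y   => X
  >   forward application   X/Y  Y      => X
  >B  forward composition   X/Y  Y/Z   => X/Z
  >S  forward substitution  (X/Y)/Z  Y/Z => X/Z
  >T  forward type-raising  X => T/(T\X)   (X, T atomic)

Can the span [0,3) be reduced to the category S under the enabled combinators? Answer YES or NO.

YES

[0,3] S   >
  [0,1] S/(S\N)   >T
    [0,1] "chased" : N
  [1,3] S\N   >
    [1,2] "under" : (S\N)/N
    [2,3] "a" : N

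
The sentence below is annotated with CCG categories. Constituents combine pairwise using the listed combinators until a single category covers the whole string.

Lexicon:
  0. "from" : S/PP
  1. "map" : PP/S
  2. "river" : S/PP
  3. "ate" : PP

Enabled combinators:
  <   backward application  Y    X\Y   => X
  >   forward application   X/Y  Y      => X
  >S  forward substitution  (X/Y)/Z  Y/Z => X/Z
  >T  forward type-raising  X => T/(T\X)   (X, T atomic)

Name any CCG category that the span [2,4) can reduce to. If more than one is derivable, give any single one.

[0,4] S   >
  [0,1] "from" : S/PP
  [1,4] PP   >
    [1,2] "map" : PP/S
    [2,4] S   >
      [2,3] "river" : S/PP
      [3,4] "ate" : PP

S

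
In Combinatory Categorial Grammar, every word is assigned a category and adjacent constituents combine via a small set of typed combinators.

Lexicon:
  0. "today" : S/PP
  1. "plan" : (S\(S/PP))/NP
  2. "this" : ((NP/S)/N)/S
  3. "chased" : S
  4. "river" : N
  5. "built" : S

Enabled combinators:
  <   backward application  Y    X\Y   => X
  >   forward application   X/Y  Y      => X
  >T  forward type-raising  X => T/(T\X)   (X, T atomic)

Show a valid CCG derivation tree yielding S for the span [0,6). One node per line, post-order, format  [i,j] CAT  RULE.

[0,1] S/PP  lex  "today"
[1,2] (S\(S/PP))/NP  lex  "plan"
[2,3] ((NP/S)/N)/S  lex  "this"
[3,4] S  lex  "chased"
[2,4] (NP/S)/N  >  k=3
[4,5] N  lex  "river"
[2,5] NP/S  >  k=4
[5,6] S  lex  "built"
[2,6] NP  >  k=5
[1,6] S\(S/PP)  >  k=2
[0,6] S  <  k=1

[0,6] S   <
  [0,1] "today" : S/PP
  [1,6] S\(S/PP)   >
    [1,2] "plan" : (S\(S/PP))/NP
    [2,6] NP   >
      [2,5] NP/S   >
        [2,4] (NP/S)/N   >
          [2,3] "this" : ((NP/S)/N)/S
          [3,4] "chased" : S
        [4,5] "river" : N
      [5,6] "built" : S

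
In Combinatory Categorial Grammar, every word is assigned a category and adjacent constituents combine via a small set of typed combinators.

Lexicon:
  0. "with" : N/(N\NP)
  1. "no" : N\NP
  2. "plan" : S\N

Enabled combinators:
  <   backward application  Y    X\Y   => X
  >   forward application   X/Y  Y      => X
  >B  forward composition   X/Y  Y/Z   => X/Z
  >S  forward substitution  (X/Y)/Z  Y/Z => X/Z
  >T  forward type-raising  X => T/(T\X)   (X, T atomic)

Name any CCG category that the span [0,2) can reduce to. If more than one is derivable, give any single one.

N

[0,3] S   <
  [0,2] N   >
    [0,1] "with" : N/(N\NP)
    [1,2] "no" : N\NP
  [2,3] "plan" : S\N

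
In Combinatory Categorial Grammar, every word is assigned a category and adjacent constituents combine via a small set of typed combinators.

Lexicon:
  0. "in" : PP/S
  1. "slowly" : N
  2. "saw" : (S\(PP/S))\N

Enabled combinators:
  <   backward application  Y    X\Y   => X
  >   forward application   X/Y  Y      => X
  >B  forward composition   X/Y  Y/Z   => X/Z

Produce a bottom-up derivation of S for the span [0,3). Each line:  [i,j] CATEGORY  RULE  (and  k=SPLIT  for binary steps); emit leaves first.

[0,1] PP/S  lex  "in"
[1,2] N  lex  "slowly"
[2,3] (S\(PP/S))\N  lex  "saw"
[1,3] S\(PP/S)  <  k=2
[0,3] S  <  k=1

[0,3] S   <
  [0,1] "in" : PP/S
  [1,3] S\(PP/S)   <
    [1,2] "slowly" : N
    [2,3] "saw" : (S\(PP/S))\N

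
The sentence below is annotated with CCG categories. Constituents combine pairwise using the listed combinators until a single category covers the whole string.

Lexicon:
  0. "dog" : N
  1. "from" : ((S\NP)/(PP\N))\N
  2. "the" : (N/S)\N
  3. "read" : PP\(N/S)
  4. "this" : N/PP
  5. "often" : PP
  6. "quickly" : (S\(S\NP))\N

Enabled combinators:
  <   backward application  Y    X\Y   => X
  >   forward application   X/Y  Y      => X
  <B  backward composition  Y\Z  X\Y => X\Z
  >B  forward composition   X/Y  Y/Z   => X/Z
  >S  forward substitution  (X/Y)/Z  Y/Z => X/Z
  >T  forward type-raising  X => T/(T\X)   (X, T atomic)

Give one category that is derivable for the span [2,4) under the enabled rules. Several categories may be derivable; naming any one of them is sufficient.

PP\N

[0,7] S   <
  [0,4] S\NP   >
    [0,2] (S\NP)/(PP\N)   <
      [0,1] "dog" : N
      [1,2] "from" : ((S\NP)/(PP\N))\N
    [2,4] PP\N   <B
      [2,3] "the" : (N/S)\N
      [3,4] "read" : PP\(N/S)
  [4,7] S\(S\NP)   <
    [4,6] N   >
      [4,5] "this" : N/PP
      [5,6] "often" : PP
    [6,7] "quickly" : (S\(S\NP))\N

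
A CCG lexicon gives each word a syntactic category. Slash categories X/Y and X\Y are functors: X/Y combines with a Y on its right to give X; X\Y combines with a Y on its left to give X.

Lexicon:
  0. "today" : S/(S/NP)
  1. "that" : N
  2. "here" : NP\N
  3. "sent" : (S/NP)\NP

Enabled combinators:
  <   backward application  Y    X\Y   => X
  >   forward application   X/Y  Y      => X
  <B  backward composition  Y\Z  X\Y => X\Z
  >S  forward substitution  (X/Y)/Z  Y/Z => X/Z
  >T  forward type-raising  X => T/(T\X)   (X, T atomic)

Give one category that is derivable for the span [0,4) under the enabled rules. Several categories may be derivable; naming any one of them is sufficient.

[0,4] S   >
  [0,1] "today" : S/(S/NP)
  [1,4] S/NP   <
    [1,3] NP   <
      [1,2] "that" : N
      [2,3] "here" : NP\N
    [3,4] "sent" : (S/NP)\NP

S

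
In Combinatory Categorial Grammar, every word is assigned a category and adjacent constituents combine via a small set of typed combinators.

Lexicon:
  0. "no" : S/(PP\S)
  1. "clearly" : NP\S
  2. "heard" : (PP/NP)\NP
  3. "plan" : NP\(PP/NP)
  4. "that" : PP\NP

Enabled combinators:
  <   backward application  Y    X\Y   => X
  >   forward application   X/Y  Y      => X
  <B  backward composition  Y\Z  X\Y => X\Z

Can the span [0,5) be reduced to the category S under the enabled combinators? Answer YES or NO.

YES

[0,5] S   >
  [0,1] "no" : S/(PP\S)
  [1,5] PP\S   <B
    [1,4] NP\S   <B
      [1,2] "clearly" : NP\S
      [2,4] NP\NP   <B
        [2,3] "heard" : (PP/NP)\NP
        [3,4] "plan" : NP\(PP/NP)
    [4,5] "that" : PP\NP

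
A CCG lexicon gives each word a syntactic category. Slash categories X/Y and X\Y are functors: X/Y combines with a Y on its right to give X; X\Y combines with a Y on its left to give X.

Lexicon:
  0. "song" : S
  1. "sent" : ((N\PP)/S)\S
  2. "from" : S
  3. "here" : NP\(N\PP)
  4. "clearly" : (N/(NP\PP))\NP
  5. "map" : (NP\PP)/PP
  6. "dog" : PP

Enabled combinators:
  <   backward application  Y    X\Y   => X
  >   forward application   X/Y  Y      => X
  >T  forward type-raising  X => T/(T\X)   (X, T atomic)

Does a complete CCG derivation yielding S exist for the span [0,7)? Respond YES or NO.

NO

S ((N\PP)/S)\S S NP\(N\PP) (N/(NP\PP))\NP (NP\PP)/PP PP
CKY chart[0,7] = {N, N/(N\N), NP/(NP\N), PP/(PP\N), S/(S\N)}; S ∉ chart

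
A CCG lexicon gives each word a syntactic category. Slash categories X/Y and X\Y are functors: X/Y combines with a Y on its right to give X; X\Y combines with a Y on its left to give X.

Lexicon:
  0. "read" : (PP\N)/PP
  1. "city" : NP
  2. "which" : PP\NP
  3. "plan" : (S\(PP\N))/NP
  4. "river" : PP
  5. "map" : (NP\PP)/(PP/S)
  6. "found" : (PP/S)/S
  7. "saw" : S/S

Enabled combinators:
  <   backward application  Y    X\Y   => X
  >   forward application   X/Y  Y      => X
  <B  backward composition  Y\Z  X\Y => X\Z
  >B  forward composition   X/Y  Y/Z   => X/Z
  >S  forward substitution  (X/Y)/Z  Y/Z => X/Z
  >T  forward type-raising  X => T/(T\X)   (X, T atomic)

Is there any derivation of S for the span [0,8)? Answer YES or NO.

[0,8] S   <
  [0,3] PP\N   >
    [0,1] "read" : (PP\N)/PP
    [1,3] PP   <
      [1,2] "city" : NP
      [2,3] "which" : PP\NP
  [3,8] S\(PP\N)   >
    [3,4] "plan" : (S\(PP\N))/NP
    [4,8] NP   <
      [4,5] "river" : PP
      [5,8] NP\PP   >
        [5,6] "map" : (NP\PP)/(PP/S)
        [6,8] PP/S   >S
          [6,7] "found" : (PP/S)/S
          [7,8] "saw" : S/S

YES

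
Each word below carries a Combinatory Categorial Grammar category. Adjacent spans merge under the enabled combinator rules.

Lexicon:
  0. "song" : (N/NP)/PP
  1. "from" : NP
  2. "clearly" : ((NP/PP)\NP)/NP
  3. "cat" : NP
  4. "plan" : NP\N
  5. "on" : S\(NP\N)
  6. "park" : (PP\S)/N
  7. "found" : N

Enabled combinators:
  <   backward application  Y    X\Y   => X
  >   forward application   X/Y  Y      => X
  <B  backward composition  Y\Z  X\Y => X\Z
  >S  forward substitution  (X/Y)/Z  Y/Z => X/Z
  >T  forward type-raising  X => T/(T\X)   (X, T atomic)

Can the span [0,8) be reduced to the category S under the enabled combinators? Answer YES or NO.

(N/NP)/PP NP ((NP/PP)\NP)/NP NP NP\N S\(NP\N) (PP\S)/N N
CKY chart[0,8] = {N, N/(N\N), NP/(NP\N), PP/(PP\N), S/(S\N)}; S ∉ chart

NO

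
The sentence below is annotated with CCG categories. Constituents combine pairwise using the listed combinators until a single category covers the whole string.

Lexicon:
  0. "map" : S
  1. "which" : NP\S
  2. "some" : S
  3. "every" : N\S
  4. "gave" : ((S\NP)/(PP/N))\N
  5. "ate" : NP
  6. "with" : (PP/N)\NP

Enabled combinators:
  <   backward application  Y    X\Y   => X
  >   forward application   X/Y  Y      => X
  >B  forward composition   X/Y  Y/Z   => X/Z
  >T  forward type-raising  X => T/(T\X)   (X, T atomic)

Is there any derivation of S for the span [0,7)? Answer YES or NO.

[0,7] S   <
  [0,2] NP   <
    [0,1] "map" : S
    [1,2] "which" : NP\S
  [2,7] S\NP   >
    [2,5] (S\NP)/(PP/N)   <
      [2,4] N   >
        [2,3] N/(N\S)   >T
          [2,3] "some" : S
        [3,4] "every" : N\S
      [4,5] "gave" : ((S\NP)/(PP/N))\N
    [5,7] PP/N   <
      [5,6] "ate" : NP
      [6,7] "with" : (PP/N)\NP

YES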